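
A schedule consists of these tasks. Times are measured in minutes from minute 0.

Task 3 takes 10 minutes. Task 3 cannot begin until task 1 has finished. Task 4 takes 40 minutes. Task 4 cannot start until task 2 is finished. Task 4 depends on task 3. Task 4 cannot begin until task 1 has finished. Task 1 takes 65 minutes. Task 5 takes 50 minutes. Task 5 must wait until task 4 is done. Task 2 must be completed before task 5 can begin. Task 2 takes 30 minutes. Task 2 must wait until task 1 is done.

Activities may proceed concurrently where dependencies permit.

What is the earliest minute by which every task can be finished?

185

Task 1 can start immediately at minute 0; it finishes at minute 65.
After task 1 (finishes minute 65), task 3 can start at minute 65 and finishes at minute 75.
Task 2 waits on task 1 (finishes minute 65), so it starts at minute 65 and finishes at 65 + 30 = minute 95.
For task 4: task 2 (finishes minute 95); task 3 (finishes minute 75); task 1 (finishes minute 65). Taking the maximum gives a start of minute 95, and it finishes at 95 + 40 = minute 135.
Task 5 has to wait for task 4 (finishes minute 135); task 2 (finishes minute 95). The latest of these is minute 135, so task 5 runs minute 135 to 135 + 50 = minute 185.
All tasks are finished once the last one completes. Finish times: Task 1 at 65, Task 2 at 95, Task 3 at 75, Task 4 at 135, Task 5 at 185. The latest is minute 185.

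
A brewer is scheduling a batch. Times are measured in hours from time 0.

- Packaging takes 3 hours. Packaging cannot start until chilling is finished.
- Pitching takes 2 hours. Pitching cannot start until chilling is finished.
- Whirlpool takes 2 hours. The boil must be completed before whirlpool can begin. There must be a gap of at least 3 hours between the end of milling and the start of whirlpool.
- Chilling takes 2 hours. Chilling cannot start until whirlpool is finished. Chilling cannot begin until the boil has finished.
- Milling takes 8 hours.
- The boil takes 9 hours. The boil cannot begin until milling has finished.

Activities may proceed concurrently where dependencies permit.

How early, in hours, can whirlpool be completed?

19

Nothing blocks milling, so it runs from hour 0 to hour 8.
After milling (finishes hour 8), the boil can start at hour 8 and finishes at hour 17.
Whirlpool has to wait for the boil (finishes hour 17); milling (finishes hour 8, plus 3-hour gap → hour 11). The latest of these is hour 17, so whirlpool runs hour 17 to 17 + 2 = hour 19.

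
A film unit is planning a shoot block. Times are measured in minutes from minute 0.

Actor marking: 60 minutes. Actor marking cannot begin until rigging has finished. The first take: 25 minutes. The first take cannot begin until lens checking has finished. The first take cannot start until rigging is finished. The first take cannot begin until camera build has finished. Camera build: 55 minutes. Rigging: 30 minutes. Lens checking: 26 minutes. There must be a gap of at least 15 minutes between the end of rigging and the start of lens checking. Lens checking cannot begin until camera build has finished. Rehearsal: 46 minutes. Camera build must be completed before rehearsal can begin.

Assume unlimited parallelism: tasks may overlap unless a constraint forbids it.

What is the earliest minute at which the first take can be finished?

106

Camera build has no prerequisites, so it starts at minute 0 and finishes at minute 55.
Rigging can start immediately at minute 0; it finishes at minute 30.
For lens checking: rigging (finishes minute 30, plus 15-minute gap → minute 45); camera build (finishes minute 55). Taking the maximum gives a start of minute 55, and it finishes at 55 + 26 = minute 81.
The first take cannot start until lens checking (finishes minute 81); rigging (finishes minute 30); camera build (finishes minute 55). The controlling bound is minute 81, so the first take finishes at 81 + 25 = minute 106.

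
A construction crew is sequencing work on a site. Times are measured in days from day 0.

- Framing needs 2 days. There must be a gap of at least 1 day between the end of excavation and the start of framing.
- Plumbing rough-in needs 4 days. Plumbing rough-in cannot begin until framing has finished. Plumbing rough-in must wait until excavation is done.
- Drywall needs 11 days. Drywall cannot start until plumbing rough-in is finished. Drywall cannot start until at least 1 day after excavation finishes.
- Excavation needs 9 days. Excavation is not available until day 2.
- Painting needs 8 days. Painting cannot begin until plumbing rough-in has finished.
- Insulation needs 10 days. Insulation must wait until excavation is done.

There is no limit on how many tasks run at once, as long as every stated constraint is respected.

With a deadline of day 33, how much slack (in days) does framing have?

4

Excavation waits on its own release at day 2, so it starts at day 2 and finishes at 2 + 9 = day 11.
Framing waits on excavation (finishes day 11, plus 1-day gap → day 12), so it starts at day 12 and finishes at 12 + 2 = day 14.

Working backward from the deadline:
Drywall has no dependents, so it just needs to finish by day 33. Starting by 33 − 11 = day 22 achieves that.
Nothing follows painting; the deadline of day 33 is its only limit. It must start by 33 − 8 = day 25.
Plumbing rough-in has several dependents: drywall (must start by day 22); painting (must start by day 25). The earliest of those limits is day 22, so plumbing rough-in must start by 22 − 4 = day 18.
Since plumbing rough-in (must start by day 18) depends on it, framing must finish by day 18. Backing off its 2-day duration gives a latest start of day 16.
So framing can start as early as day 12 and as late as day 16, giving 16 − 12 = 4 days of slack.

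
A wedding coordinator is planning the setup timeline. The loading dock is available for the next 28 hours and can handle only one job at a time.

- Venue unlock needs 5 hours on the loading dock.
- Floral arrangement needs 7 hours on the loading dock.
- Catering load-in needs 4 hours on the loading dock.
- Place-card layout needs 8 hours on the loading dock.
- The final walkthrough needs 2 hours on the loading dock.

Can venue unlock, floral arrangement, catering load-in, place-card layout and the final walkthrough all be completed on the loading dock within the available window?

Running back to back, the jobs need 5 + 7 + 4 + 8 + 2 = 26 hours on the loading dock.
Since 26 ≤ 28, they fit within the window.

Yes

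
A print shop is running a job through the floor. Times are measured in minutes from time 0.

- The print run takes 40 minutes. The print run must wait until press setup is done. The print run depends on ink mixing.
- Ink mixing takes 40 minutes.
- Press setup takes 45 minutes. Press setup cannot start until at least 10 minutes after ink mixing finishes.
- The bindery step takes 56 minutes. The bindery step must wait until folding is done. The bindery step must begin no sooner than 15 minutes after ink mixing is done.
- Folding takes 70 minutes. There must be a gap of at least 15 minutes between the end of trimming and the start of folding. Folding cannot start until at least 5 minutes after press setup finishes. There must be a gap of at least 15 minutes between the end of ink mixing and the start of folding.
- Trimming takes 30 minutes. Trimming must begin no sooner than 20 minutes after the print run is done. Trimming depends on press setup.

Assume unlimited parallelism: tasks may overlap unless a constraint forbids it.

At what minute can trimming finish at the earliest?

185

Ink mixing can start immediately at minute 0; it finishes at minute 40.
Press setup waits on ink mixing (finishes minute 40, plus 10-minute gap → minute 50), so it starts at minute 50 and finishes at 50 + 45 = minute 95.
For the print run: press setup (finishes minute 95); ink mixing (finishes minute 40). Taking the maximum gives a start of minute 95, and it finishes at 95 + 40 = minute 135.
Trimming cannot start until the print run (finishes minute 135, plus 20-minute gap → minute 155); press setup (finishes minute 95). The controlling bound is minute 155, so trimming finishes at 155 + 30 = minute 185.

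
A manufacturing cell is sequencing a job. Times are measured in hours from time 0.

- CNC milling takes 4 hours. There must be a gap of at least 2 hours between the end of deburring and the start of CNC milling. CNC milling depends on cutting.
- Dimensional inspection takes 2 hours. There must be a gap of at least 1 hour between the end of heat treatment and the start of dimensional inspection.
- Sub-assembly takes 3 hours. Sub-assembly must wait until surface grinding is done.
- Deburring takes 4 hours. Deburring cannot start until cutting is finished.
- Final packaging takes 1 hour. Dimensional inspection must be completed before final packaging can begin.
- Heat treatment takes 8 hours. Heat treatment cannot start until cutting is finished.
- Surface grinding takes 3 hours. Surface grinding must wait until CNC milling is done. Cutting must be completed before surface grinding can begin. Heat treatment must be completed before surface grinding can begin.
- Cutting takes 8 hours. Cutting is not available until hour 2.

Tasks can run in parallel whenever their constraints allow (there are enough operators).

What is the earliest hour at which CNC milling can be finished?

After its own release at hour 2, cutting can start at hour 2 and finishes at hour 10.
Deburring waits on cutting (finishes hour 10), so it starts at hour 10 and finishes at 10 + 4 = hour 14.
CNC milling cannot start until deburring (finishes hour 14, plus 2-hour gap → hour 16); cutting (finishes hour 10). The controlling bound is hour 16, so CNC milling finishes at 16 + 4 = hour 20.

20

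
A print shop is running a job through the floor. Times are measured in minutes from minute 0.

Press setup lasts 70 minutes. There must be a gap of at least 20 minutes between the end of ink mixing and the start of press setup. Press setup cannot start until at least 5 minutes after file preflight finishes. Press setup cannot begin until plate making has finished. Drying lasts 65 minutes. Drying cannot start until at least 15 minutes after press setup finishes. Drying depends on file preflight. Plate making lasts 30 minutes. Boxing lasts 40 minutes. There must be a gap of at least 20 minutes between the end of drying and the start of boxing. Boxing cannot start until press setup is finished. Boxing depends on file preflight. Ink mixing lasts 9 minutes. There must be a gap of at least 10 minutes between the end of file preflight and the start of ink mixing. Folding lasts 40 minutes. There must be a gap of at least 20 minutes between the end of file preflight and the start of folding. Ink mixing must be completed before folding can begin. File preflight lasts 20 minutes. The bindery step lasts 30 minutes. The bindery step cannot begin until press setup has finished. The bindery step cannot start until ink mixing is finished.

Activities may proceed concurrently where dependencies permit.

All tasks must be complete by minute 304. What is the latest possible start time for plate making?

64

Nothing follows boxing; the deadline of minute 304 is its only limit. It must start by 304 − 40 = minute 264.
Drying has to be done before boxing (must start by minute 264, minus 20-minute gap → minute 244). That means finishing by minute 244, i.e. starting by 244 − 65 = minute 179.
The bindery step has no dependents, so it just needs to finish by minute 304. Starting by 304 − 30 = minute 274 achieves that.
Press setup feeds drying (must start by minute 179, minus 15-minute gap → minute 164); the bindery step (must start by minute 274); boxing (must start by minute 264). Taking the minimum, press setup must finish by minute 164 and start by 164 − 70 = minute 94.
Plate making feeds into press setup (must start by minute 94); so plate making must finish by minute 94 and therefore start by minute 64.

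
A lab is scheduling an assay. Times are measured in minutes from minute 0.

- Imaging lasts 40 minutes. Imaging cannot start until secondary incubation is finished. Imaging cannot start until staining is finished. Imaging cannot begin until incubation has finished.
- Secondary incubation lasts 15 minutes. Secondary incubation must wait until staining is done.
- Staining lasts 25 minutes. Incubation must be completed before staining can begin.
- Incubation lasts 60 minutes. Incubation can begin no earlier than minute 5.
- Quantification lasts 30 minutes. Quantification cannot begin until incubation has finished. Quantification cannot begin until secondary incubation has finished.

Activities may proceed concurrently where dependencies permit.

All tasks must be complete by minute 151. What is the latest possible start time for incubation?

11

Nothing follows imaging; the deadline of minute 151 is its only limit. It must start by 151 − 40 = minute 111.
Quantification must finish by minute 151; it takes 30 minutes, so it must start by 151 − 30 = minute 121.
Secondary incubation has several dependents: imaging (must start by minute 111); quantification (must start by minute 121). The earliest of those limits is minute 111, so secondary incubation must start by 111 − 15 = minute 96.
Staining has several dependents: secondary incubation (must start by minute 96); imaging (must start by minute 111). The earliest of those limits is minute 96, so staining must start by 96 − 25 = minute 71.
Incubation must finish in time for staining (must start by minute 71); imaging (must start by minute 111); quantification (must start by minute 121). The tightest is minute 71, so incubation must start by 71 − 60 = minute 11.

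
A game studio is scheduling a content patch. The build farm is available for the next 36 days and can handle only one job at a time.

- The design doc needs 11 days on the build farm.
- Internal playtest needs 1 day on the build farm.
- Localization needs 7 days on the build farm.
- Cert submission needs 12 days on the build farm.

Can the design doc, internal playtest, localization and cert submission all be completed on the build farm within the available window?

Running back to back, the jobs need 11 + 1 + 7 + 12 = 31 days on the build farm.
Since 31 ≤ 36, they fit within the window.

Yes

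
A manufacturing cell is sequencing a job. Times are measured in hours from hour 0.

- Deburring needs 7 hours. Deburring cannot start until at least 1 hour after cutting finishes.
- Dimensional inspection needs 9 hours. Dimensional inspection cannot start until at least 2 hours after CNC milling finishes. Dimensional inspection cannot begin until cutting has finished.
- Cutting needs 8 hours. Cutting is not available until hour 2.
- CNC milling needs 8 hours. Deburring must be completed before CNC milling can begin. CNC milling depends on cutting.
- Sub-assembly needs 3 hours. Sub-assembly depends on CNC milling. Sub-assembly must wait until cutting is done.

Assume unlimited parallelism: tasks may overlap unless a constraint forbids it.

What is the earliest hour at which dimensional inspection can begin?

Cutting cannot begin until its own release at hour 2. It runs from hour 2 to 2 + 8 = hour 10.
Deburring waits on cutting (finishes hour 10, plus 1-hour gap → hour 11), so it starts at hour 11 and finishes at 11 + 7 = hour 18.
CNC milling cannot start until deburring (finishes hour 18); cutting (finishes hour 10). The controlling bound is hour 18, so CNC milling finishes at 18 + 8 = hour 26.
Dimensional inspection waits on CNC milling (finishes hour 26, plus 2-hour gap → hour 28); cutting (finishes hour 10). The latest of these is hour 28, which is the earliest dimensional inspection can start.

28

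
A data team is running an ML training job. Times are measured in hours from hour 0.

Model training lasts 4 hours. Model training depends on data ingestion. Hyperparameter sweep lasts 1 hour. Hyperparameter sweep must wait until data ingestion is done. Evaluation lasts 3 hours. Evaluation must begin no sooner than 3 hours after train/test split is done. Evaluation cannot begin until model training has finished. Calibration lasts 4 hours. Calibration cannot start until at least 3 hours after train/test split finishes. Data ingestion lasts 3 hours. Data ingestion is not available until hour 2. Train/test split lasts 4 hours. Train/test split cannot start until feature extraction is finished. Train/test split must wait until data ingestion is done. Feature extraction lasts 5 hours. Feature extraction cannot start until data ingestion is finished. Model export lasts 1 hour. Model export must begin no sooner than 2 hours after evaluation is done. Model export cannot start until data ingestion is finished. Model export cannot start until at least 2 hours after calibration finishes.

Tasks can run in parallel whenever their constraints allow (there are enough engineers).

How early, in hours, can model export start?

23

After its own release at hour 2, data ingestion can start at hour 2 and finishes at hour 5.
Model training cannot begin until data ingestion (finishes hour 5). It runs from hour 5 to 5 + 4 = hour 9.
Feature extraction waits on data ingestion (finishes hour 5), so it starts at hour 5 and finishes at 5 + 5 = hour 10.
Train/test split needs all of feature extraction (finishes hour 10); data ingestion (finishes hour 5). That puts its earliest start at hour 10; it finishes at 10 + 4 = hour 14.
Calibration waits on train/test split (finishes hour 14, plus 3-hour gap → hour 17), so it starts at hour 17 and finishes at 17 + 4 = hour 21.
For evaluation: train/test split (finishes hour 14, plus 3-hour gap → hour 17); model training (finishes hour 9). Taking the maximum gives a start of hour 17, and it finishes at 17 + 3 = hour 20.
Model export waits on evaluation (finishes hour 20, plus 2-hour gap → hour 22); data ingestion (finishes hour 5); calibration (finishes hour 21, plus 2-hour gap → hour 23). The latest of these is hour 23, which is the earliest model export can start.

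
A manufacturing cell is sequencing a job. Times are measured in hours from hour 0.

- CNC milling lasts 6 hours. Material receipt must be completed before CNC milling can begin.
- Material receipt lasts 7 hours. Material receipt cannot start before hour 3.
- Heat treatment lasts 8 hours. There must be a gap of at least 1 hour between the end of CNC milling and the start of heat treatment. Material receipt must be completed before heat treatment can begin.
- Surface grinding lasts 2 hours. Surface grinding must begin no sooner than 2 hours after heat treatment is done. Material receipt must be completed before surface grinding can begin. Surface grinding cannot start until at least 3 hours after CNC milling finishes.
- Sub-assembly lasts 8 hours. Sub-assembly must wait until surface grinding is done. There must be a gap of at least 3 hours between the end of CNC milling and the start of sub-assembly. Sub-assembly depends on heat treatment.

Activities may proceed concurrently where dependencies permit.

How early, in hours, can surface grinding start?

27

After its own release at hour 3, material receipt can start at hour 3 and finishes at hour 10.
CNC milling cannot begin until material receipt (finishes hour 10). It runs from hour 10 to 10 + 6 = hour 16.
Heat treatment has to wait for CNC milling (finishes hour 16, plus 1-hour gap → hour 17); material receipt (finishes hour 10). The latest of these is hour 17, so heat treatment runs hour 17 to 17 + 8 = hour 25.
Surface grinding waits on heat treatment (finishes hour 25, plus 2-hour gap → hour 27); material receipt (finishes hour 10); CNC milling (finishes hour 16, plus 3-hour gap → hour 19). The latest of these is hour 27, which is the earliest surface grinding can start.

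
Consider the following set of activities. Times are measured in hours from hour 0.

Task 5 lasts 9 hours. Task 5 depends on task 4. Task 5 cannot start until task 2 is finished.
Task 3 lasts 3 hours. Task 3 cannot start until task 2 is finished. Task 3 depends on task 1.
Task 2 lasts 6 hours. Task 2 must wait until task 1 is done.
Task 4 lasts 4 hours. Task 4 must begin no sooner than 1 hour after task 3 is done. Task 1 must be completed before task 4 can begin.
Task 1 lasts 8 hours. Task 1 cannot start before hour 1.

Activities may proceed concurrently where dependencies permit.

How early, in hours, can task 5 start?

23

After its own release at hour 1, task 1 can start at hour 1 and finishes at hour 9.
Task 2 cannot begin until task 1 (finishes hour 9). It runs from hour 9 to 9 + 6 = hour 15.
For task 3: task 2 (finishes hour 15); task 1 (finishes hour 9). Taking the maximum gives a start of hour 15, and it finishes at 15 + 3 = hour 18.
For task 4: task 3 (finishes hour 18, plus 1-hour gap → hour 19); task 1 (finishes hour 9). Taking the maximum gives a start of hour 19, and it finishes at 19 + 4 = hour 23.
Task 5 waits on task 4 (finishes hour 23); task 2 (finishes hour 15). The latest of these is hour 23, which is the earliest task 5 can start.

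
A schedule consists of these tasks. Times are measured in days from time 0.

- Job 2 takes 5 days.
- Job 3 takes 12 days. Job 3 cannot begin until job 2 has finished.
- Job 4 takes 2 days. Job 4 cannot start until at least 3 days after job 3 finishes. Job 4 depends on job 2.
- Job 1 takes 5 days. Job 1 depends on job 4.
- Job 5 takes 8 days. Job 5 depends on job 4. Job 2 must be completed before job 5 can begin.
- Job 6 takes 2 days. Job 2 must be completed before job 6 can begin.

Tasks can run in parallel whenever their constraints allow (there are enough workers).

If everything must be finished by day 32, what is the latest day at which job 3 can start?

7

Job 1 must finish by day 32; it takes 5 days, so it must start by 32 − 5 = day 27.
To finish by day 32, job 5 (duration 8) must start no later than day 24.
Job 4 must finish in time for job 1 (must start by day 27); job 5 (must start by day 24). The tightest is day 24, so job 4 must start by 24 − 2 = day 22.
Job 3 has to be done before job 4 (must start by day 22, minus 3-day gap → day 19). That means finishing by day 19, i.e. starting by 19 − 12 = day 7.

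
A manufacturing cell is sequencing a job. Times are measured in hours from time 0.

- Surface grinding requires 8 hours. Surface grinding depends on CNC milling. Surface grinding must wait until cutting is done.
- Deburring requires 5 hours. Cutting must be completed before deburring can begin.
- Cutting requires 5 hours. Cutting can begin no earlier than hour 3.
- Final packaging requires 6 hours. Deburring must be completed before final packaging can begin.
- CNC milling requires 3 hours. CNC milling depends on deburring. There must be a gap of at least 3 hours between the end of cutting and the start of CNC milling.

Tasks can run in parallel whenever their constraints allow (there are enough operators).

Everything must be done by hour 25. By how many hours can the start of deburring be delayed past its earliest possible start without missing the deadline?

Cutting cannot begin until its own release at hour 3. It runs from hour 3 to 3 + 5 = hour 8.
Deburring waits on cutting (finishes hour 8), so it starts at hour 8 and finishes at 8 + 5 = hour 13.

Working backward from the deadline:
Surface grinding has no dependents, so it just needs to finish by hour 25. Starting by 25 − 8 = hour 17 achieves that.
CNC milling has to be done before surface grinding (must start by hour 17). That means finishing by hour 17, i.e. starting by 17 − 3 = hour 14.
To finish by hour 25, final packaging (duration 6) must start no later than hour 19.
Deburring has several dependents: CNC milling (must start by hour 14); final packaging (must start by hour 19). The earliest of those limits is hour 14, so deburring must start by 14 − 5 = hour 9.
So deburring can start as early as hour 8 and as late as hour 9, giving 9 − 8 = 1 hour of slack.

1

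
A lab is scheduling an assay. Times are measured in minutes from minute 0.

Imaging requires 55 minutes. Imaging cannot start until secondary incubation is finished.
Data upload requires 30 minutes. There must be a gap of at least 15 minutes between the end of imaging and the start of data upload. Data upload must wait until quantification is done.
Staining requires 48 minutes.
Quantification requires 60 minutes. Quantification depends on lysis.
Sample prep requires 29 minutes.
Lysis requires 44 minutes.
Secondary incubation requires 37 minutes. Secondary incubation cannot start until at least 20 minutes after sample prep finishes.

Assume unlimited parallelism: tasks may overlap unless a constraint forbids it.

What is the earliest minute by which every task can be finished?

Nothing blocks staining, so it runs from minute 0 to minute 48.
Lysis has no prerequisites, so it starts at minute 0 and finishes at minute 44.
Quantification cannot begin until lysis (finishes minute 44). It runs from minute 44 to 44 + 60 = minute 104.
Sample prep has no prerequisites, so it starts at minute 0 and finishes at minute 29.
Secondary incubation cannot begin until sample prep (finishes minute 29, plus 20-minute gap → minute 49). It runs from minute 49 to 49 + 37 = minute 86.
Imaging waits on secondary incubation (finishes minute 86), so it starts at minute 86 and finishes at 86 + 55 = minute 141.
Data upload cannot start until imaging (finishes minute 141, plus 15-minute gap → minute 156); quantification (finishes minute 104). The controlling bound is minute 156, so data upload finishes at 156 + 30 = minute 186.
All tasks are finished once the last one completes. Finish times: Sample prep at 29, Lysis at 44, Staining at 48, Secondary incubation at 86, Imaging at 141, Quantification at 104, Data upload at 186. The latest is minute 186.

186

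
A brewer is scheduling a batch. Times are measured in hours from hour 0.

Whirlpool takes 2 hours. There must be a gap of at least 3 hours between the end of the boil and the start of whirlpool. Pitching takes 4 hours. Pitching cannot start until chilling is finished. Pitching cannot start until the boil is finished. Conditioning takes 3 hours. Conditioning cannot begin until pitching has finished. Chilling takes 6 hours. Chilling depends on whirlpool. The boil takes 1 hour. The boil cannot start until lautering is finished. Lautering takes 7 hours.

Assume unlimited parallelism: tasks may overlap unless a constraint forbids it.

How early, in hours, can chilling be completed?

19

Lautering can start immediately at hour 0; it finishes at hour 7.
After lautering (finishes hour 7), the boil can start at hour 7 and finishes at hour 8.
Whirlpool waits on the boil (finishes hour 8, plus 3-hour gap → hour 11), so it starts at hour 11 and finishes at 11 + 2 = hour 13.
After whirlpool (finishes hour 13), chilling can start at hour 13 and finishes at hour 19.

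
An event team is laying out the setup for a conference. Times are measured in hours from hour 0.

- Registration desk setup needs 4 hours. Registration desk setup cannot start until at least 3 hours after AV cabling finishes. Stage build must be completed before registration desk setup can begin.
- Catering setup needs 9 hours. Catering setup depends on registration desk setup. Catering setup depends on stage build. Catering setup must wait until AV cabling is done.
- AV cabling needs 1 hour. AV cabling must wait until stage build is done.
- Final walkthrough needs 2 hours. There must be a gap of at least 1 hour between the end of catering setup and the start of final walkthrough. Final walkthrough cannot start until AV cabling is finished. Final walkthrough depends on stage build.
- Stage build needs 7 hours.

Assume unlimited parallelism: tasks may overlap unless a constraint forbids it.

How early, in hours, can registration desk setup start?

Stage build has no prerequisites, so it starts at hour 0 and finishes at hour 7.
After stage build (finishes hour 7), AV cabling can start at hour 7 and finishes at hour 8.
Registration desk setup waits on AV cabling (finishes hour 8, plus 3-hour gap → hour 11); stage build (finishes hour 7). The latest of these is hour 11, which is the earliest registration desk setup can start.

11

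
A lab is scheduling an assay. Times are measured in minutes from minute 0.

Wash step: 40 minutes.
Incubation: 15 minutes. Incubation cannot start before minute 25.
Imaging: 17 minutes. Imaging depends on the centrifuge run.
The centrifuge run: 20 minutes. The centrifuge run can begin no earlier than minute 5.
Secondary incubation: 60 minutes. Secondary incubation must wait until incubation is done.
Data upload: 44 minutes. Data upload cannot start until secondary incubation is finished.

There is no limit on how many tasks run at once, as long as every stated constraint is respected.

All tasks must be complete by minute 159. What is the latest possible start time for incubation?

To finish by minute 159, data upload (duration 44) must start no later than minute 115.
Secondary incubation feeds into data upload (must start by minute 115); so secondary incubation must finish by minute 115 and therefore start by minute 55.
Incubation has to be done before secondary incubation (must start by minute 55). That means finishing by minute 55, i.e. starting by 55 − 15 = minute 40.

40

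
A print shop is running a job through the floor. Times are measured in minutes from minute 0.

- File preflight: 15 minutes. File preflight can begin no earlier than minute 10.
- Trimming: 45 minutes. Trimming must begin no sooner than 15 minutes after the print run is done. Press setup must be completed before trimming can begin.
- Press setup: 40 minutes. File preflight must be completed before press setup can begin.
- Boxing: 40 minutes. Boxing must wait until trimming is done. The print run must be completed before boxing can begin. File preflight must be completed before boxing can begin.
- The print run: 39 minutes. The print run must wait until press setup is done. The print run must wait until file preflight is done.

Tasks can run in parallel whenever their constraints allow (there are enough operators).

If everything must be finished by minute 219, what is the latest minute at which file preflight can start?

Boxing has no dependents, so it just needs to finish by minute 219. Starting by 219 − 40 = minute 179 achieves that.
Trimming has to be done before boxing (must start by minute 179). That means finishing by minute 179, i.e. starting by 179 − 45 = minute 134.
The print run has several dependents: trimming (must start by minute 134, minus 15-minute gap → minute 119); boxing (must start by minute 179). The earliest of those limits is minute 119, so the print run must start by 119 − 39 = minute 80.
Press setup has several dependents: the print run (must start by minute 80); trimming (must start by minute 134). The earliest of those limits is minute 80, so press setup must start by 80 − 40 = minute 40.
For file preflight: press setup (must start by minute 40); the print run (must start by minute 80); boxing (must start by minute 179). The most restrictive is minute 40; with a 15-minute duration, file preflight must start by minute 25.

25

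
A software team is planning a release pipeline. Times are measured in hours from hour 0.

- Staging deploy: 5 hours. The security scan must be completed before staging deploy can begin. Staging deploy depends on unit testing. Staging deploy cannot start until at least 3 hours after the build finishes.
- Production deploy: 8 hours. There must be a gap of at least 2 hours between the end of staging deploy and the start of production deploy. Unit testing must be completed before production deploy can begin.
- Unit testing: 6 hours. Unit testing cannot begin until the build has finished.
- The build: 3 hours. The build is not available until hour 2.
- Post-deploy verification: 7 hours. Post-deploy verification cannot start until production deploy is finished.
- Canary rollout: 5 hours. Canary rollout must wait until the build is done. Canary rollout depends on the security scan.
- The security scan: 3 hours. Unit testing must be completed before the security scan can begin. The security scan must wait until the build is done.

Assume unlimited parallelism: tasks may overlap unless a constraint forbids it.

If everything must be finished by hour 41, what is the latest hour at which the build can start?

Post-deploy verification has no dependents, so it just needs to finish by hour 41. Starting by 41 − 7 = hour 34 achieves that.
Production deploy has to be done before post-deploy verification (must start by hour 34). That means finishing by hour 34, i.e. starting by 34 − 8 = hour 26.
Staging deploy feeds into production deploy (must start by hour 26, minus 2-hour gap → hour 24); so staging deploy must finish by hour 24 and therefore start by hour 19.
To finish by hour 41, canary rollout (duration 5) must start no later than hour 36.
For the security scan: staging deploy (must start by hour 19); canary rollout (must start by hour 36). The most restrictive is hour 19; with a 3-hour duration, the security scan must start by hour 16.
For unit testing: the security scan (must start by hour 16); staging deploy (must start by hour 19); production deploy (must start by hour 26). The most restrictive is hour 16; with a 6-hour duration, unit testing must start by hour 10.
The build has several dependents: unit testing (must start by hour 10); the security scan (must start by hour 16); staging deploy (must start by hour 19, minus 3-hour gap → hour 16); canary rollout (must start by hour 36). The earliest of those limits is hour 10, so the build must start by 10 − 3 = hour 7.

7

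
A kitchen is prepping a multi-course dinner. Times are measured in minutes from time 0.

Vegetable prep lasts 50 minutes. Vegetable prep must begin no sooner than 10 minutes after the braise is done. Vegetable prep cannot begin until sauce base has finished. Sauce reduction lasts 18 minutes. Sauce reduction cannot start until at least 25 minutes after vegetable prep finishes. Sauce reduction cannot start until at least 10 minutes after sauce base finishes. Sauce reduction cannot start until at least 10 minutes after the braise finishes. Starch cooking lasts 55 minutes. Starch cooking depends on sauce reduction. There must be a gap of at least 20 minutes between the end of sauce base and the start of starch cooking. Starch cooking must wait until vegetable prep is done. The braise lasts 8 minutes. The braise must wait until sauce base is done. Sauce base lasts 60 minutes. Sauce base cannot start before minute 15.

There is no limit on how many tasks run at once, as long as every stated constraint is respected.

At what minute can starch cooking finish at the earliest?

241

After its own release at minute 15, sauce base can start at minute 15 and finishes at minute 75.
The braise waits on sauce base (finishes minute 75), so it starts at minute 75 and finishes at 75 + 8 = minute 83.
Vegetable prep cannot start until the braise (finishes minute 83, plus 10-minute gap → minute 93); sauce base (finishes minute 75). The controlling bound is minute 93, so vegetable prep finishes at 93 + 50 = minute 143.
Sauce reduction has to wait for vegetable prep (finishes minute 143, plus 25-minute gap → minute 168); sauce base (finishes minute 75, plus 10-minute gap → minute 85); the braise (finishes minute 83, plus 10-minute gap → minute 93). The latest of these is minute 168, so sauce reduction runs minute 168 to 168 + 18 = minute 186.
Starch cooking has to wait for sauce reduction (finishes minute 186); sauce base (finishes minute 75, plus 20-minute gap → minute 95); vegetable prep (finishes minute 143). The latest of these is minute 186, so starch cooking runs minute 186 to 186 + 55 = minute 241.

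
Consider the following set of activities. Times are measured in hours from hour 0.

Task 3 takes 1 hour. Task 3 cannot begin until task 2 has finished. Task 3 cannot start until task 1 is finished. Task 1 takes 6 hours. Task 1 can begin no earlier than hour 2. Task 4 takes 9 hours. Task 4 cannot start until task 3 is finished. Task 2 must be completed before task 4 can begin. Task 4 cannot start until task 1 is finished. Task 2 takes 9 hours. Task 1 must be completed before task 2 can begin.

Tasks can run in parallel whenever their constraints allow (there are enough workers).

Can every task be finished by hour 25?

No

After its own release at hour 2, task 1 can start at hour 2 and finishes at hour 8.
Task 2 cannot begin until task 1 (finishes hour 8). It runs from hour 8 to 8 + 9 = hour 17.
Task 3 needs all of task 2 (finishes hour 17); task 1 (finishes hour 8). That puts its earliest start at hour 17; it finishes at 17 + 1 = hour 18.
Task 4 cannot start until task 3 (finishes hour 18); task 2 (finishes hour 17); task 1 (finishes hour 8). The controlling bound is hour 18, so task 4 finishes at 18 + 9 = hour 27.
The earliest everything can be done is hour 27, which is after the deadline of 25, so it is not possible.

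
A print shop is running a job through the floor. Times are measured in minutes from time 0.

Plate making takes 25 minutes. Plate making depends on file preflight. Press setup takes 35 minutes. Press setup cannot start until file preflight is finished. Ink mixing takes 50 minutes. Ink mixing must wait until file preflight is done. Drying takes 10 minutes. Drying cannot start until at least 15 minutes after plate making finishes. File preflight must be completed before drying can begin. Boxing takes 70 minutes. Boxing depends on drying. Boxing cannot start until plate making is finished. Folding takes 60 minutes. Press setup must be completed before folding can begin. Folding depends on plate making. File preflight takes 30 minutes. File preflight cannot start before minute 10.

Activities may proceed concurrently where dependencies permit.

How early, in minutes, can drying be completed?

File preflight cannot begin until its own release at minute 10. It runs from minute 10 to 10 + 30 = minute 40.
After file preflight (finishes minute 40), plate making can start at minute 40 and finishes at minute 65.
Drying cannot start until plate making (finishes minute 65, plus 15-minute gap → minute 80); file preflight (finishes minute 40). The controlling bound is minute 80, so drying finishes at 80 + 10 = minute 90.

90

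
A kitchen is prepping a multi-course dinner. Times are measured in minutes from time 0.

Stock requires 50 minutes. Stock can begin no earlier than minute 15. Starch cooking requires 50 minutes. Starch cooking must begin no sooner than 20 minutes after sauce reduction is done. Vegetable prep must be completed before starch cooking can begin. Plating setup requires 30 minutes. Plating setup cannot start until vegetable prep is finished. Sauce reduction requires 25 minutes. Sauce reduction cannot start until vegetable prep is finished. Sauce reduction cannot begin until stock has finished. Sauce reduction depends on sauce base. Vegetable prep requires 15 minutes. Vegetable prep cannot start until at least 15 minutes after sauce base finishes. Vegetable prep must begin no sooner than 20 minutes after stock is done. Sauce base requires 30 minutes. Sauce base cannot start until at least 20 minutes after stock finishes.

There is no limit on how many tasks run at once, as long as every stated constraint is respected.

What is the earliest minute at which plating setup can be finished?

175

Stock waits on its own release at minute 15, so it starts at minute 15 and finishes at 15 + 50 = minute 65.
Sauce base cannot begin until stock (finishes minute 65, plus 20-minute gap → minute 85). It runs from minute 85 to 85 + 30 = minute 115.
Vegetable prep cannot start until sauce base (finishes minute 115, plus 15-minute gap → minute 130); stock (finishes minute 65, plus 20-minute gap → minute 85). The controlling bound is minute 130, so vegetable prep finishes at 130 + 15 = minute 145.
Plating setup cannot begin until vegetable prep (finishes minute 145). It runs from minute 145 to 145 + 30 = minute 175.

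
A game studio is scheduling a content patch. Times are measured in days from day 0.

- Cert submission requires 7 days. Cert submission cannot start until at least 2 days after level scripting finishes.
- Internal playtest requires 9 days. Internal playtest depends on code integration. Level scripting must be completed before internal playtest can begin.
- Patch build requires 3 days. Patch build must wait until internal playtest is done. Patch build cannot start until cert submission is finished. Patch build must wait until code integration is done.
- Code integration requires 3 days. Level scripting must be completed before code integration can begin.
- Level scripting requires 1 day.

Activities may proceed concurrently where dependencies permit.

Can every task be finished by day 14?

Nothing blocks level scripting, so it runs from day 0 to day 1.
After level scripting (finishes day 1, plus 2-day gap → day 3), cert submission can start at day 3 and finishes at day 10.
After level scripting (finishes day 1), code integration can start at day 1 and finishes at day 4.
For internal playtest: code integration (finishes day 4); level scripting (finishes day 1). Taking the maximum gives a start of day 4, and it finishes at 4 + 9 = day 13.
For patch build: internal playtest (finishes day 13); cert submission (finishes day 10); code integration (finishes day 4). Taking the maximum gives a start of day 13, and it finishes at 13 + 3 = day 16.
The earliest everything can be done is day 16, which is after the deadline of 14, so it is not possible.

No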